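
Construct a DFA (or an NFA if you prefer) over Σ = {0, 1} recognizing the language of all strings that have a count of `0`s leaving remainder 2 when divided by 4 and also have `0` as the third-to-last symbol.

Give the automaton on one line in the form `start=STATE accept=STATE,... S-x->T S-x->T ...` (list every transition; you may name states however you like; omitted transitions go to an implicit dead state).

Build one automaton per condition and run them in lockstep. The first has 4 states tracking the count of `0`s modulo 4; the second has 15 states tracking the last 3 symbols read. A product state is a pair (one from each), accepting exactly when both do. Minimizing collapses redundant product states.
15 states suffice.
          0    1  
>  q0     q1   q0 
   q1     q2   q3 
   q2     q4   q5 
   q3     q6   q7 
   q4     q8   q4 
 * q5     q4   q9 
 * q6     q4  q10 
   q7    q11   q7 
   q8    q12   q0 
 * q9     q4  q13 
   q10    q4   q9 
   q11    q4  q10 
   q12   q14   q3 
   q13    q4  q13 
 * q14    q4   q5 
(> = start, * = accepting)

start=q0 accept=q5,q6,q9,q14 q0-0->q1 q0-1->q0 q1-0->q2 q1-1->q3 q2-0->q4 q2-1->q5 q3-0->q6 q3-1->q7 q4-0->q8 q4-1->q4 q5-0->q4 q5-1->q9 q6-0->q4 q6-1->q10 q7-0->q11 q7-1->q7 q8-0->q12 q8-1->q0 q9-0->q4 q9-1->q13 q10-0->q4 q10-1->q9 q11-0->q4 q11-1->q10 q12-0->q14 q12-1->q3 q13-0->q4 q13-1->q13 q14-0->q4 q14-1->q5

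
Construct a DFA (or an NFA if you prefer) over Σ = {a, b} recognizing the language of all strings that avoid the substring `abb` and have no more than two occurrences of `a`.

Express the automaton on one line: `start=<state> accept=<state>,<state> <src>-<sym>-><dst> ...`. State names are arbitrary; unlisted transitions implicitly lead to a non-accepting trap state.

start=q0 accept=q0,q1,q2,q3,q5 q0-a->q1 q0-b->q0 q1-a->q2 q1-b->q3 q2-a->q4 q2-b->q5 q3-a->q2 q3-b->q6 q4-a->q4 q4-b->q7 q5-a->q4 q5-b->q8 q6-a->q8 q6-b->q6 q7-a->q4 q7-b->q9 q8-a->q9 q8-b->q8 q9-a->q9 q9-b->q9

Run two small machines in parallel and take their product. One (4 states) tracks partial matches of the forbidden pattern `abb`; the other (4 states) tracks the count of `a`s, saturating at 3. Each combined state is a pair, one component from each; accept when both components accept.
        a   b  
>* q0   q1  q0 
 * q1   q2  q3 
 * q2   q4  q5 
 * q3   q2  q6 
   q4   q4  q7 
 * q5   q4  q8 
   q6   q8  q6 
   q7   q4  q9 
   q8   q9  q8 
   q9   q9  q9 
(> = start, * = accepting)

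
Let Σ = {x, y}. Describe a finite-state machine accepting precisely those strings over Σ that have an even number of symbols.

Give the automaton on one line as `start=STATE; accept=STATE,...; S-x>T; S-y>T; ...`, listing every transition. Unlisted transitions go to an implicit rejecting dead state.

Count input length modulo 2: every symbol advances one step around the cycle A → B → A. Accept at A.
2 states suffice.
       x  y 
>* A   B  B 
   B   A  A 
(> = start, * = accepting)

start=A; accept=A; A-x>B; A-y>B; B-x>A; B-y>A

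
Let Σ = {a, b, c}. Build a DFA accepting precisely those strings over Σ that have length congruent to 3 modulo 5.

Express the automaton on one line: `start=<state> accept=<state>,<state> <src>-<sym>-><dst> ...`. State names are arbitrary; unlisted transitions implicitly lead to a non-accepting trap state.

Count input length modulo 5: every symbol advances one step around the cycle q0 → q1 → q2 → q3 → q4 → q0. Accept at q3.
5 states suffice.
        a   b   c  
>  q0   q1  q1  q1 
   q1   q2  q2  q2 
   q2   q3  q3  q3 
 * q3   q4  q4  q4 
   q4   q0  q0  q0 
(> = start, * = accepting)

start=q0 accept=q3 q0-a->q1 q0-b->q1 q0-c->q1 q1-a->q2 q1-b->q2 q1-c->q2 q2-a->q3 q2-b->q3 q2-c->q3 q3-a->q4 q3-b->q4 q3-c->q4 q4-a->q0 q4-b->q0 q4-c->q0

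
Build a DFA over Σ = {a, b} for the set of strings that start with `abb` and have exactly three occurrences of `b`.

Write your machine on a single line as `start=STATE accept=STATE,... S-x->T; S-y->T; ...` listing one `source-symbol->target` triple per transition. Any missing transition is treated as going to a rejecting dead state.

Build one automaton per condition and run them in lockstep. One (5 states) tracks whether the input so far still matches the prefix `abb`; the other (5 states) tracks the count of `b`s, saturating at 4. Each combined state is a pair, one component from each; accept when both components accept. After merging equivalent states the machine shrinks.
With 6 states:
        a   b  
>  s0   s1  s2 
   s1   s2  s3 
   s2   s2  s2 
   s3   s2  s4 
   s4   s4  s5 
 * s5   s5  s2 
(> = start, * = accepting)

start=s0; accept=s5; s0-a->s1; s0-b->s2; s1-a->s2; s1-b->s3; s2-a->s2; s2-b->s2; s3-a->s2; s3-b->s4; s4-a->s4; s4-b->s5; s5-a->s5; s5-b->s2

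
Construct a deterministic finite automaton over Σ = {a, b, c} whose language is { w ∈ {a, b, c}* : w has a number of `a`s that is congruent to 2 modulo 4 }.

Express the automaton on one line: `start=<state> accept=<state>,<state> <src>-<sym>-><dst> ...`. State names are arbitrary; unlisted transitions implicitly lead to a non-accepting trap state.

Keep the running count of `a`s modulo 4: each `a` advances along the cycle s0 → s1 → s2 → s3 → s0 while other symbols loop. Accept at s2.
        a   b   c  
>  s0   s1  s0  s0 
   s1   s2  s1  s1 
 * s2   s3  s2  s2 
   s3   s0  s3  s3 
(> = start, * = accepting)

start=s0 accept=s2 s0-a->s1 s0-b->s0 s0-c->s0 s1-a->s2 s1-b->s1 s1-c->s1 s2-a->s3 s2-b->s2 s2-c->s2 s3-a->s0 s3-b->s3 s3-c->s3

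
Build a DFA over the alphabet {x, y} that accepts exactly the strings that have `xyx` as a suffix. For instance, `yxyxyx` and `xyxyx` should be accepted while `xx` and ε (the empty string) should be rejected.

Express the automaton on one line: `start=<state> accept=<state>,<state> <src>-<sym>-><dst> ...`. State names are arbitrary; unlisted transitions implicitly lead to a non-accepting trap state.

start=A accept=D A-x->B A-y->A B-x->B B-y->C C-x->D C-y->A D-x->B D-y->C

Let each state record the length of the longest suffix of the input read so far that is also a prefix of `xyx`. B means the last symbol is `x`; C means the last 2 symbols are `xy`; D means the last 3 symbols are `xyx`. Accept only at D, where the string currently ends in `xyx`.
       x  y 
>  A   B  A 
   B   B  C 
   C   D  A 
 * D   B  C 
(> = start, * = accepting)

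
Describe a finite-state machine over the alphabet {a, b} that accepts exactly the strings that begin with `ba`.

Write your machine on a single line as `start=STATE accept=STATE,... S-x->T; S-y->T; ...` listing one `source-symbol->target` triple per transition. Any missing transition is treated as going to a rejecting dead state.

start=q0; accept=q2; q0-a->q3; q0-b->q1; q1-a->q2; q1-b->q3; q2-a->q2; q2-b->q2; q3-a->q3; q3-b->q3

Walk along `ba` while the input agrees: from q0 take `b` to q1, and so on. Any deviation drops to the rejecting sink q3. Once q2 is reached the prefix is confirmed and every continuation is accepted.
4 states suffice.
        a   b  
>  q0   q3  q1 
   q1   q2  q3 
 * q2   q2  q2 
   q3   q3  q3 
(> = start, * = accepting)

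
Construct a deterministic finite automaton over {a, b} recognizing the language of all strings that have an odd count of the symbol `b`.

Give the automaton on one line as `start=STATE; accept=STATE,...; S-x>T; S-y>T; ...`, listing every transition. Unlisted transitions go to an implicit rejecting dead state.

The only thing that matters is how many `b`s have appeared, reduced mod 2. Use one state per residue: S0 for 0, …, S1 for 1. Reading `b` moves to the next residue; anything else stays put. S1 is accepting.
With 2 states:
        a   b  
>  S0   S0  S1 
 * S1   S1  S0 
(> = start, * = accepting)

start=S0; accept=S1; S0-a>S0; S0-b>S1; S1-a>S1; S1-b>S0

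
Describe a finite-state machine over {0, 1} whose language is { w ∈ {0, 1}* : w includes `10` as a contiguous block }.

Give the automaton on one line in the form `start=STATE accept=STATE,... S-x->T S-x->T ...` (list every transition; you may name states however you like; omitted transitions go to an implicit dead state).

Track how much of `10` has been matched so far: state q0 is no progress, q2 is the absorbing accept state reached once `10` has occurred. Intermediate states record partial matches; on a mismatch, fall back to the longest reusable overlap.
With 3 states:
        0   1  
>  q0   q0  q1 
   q1   q2  q1 
 * q2   q2  q2 
(> = start, * = accepting)

start=q0 accept=q2 q0-0->q0 q0-1->q1 q1-0->q2 q1-1->q1 q2-0->q2 q2-1->q2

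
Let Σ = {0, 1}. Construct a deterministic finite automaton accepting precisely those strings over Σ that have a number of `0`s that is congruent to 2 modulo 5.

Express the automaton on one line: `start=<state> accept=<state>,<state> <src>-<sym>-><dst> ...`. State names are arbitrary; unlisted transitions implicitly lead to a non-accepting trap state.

start=q0 accept=q2 q0-0->q1 q0-1->q0 q1-0->q2 q1-1->q1 q2-0->q3 q2-1->q2 q3-0->q4 q3-1->q3 q4-0->q0 q4-1->q4

Keep the running count of `0`s modulo 5: each `0` advances along the cycle q0 → q1 → q2 → q3 → q4 → q0 while other symbols loop. Accept at q2.
        0   1  
>  q0   q1  q0 
   q1   q2  q1 
 * q2   q3  q2 
   q3   q4  q3 
   q4   q0  q4 
(> = start, * = accepting)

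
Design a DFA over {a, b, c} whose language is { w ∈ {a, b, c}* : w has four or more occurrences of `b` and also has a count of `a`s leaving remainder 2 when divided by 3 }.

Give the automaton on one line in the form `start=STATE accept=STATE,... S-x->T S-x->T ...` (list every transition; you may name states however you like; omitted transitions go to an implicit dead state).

start=q0 accept=q14 q0-a->q1 q0-b->q2 q0-c->q0 q1-a->q3 q1-b->q4 q1-c->q1 q2-a->q4 q2-b->q5 q2-c->q2 q3-a->q0 q3-b->q6 q3-c->q3 q4-a->q6 q4-b->q7 q4-c->q4 q5-a->q7 q5-b->q8 q5-c->q5 q6-a->q2 q6-b->q9 q6-c->q6 q7-a->q9 q7-b->q10 q7-c->q7 q8-a->q10 q8-b->q11 q8-c->q8 q9-a->q5 q9-b->q12 q9-c->q9 q10-a->q12 q10-b->q13 q10-c->q10 q11-a->q13 q11-b->q11 q11-c->q11 q12-a->q8 q12-b->q14 q12-c->q12 q13-a->q14 q13-b->q13 q13-c->q13 q14-a->q11 q14-b->q14 q14-c->q14

Build one automaton per condition and run them in lockstep. One (6 states) tracks the count of `b`s, saturating at 5; the other (3 states) tracks the count of `a`s modulo 3. Each combined state is a pair, one component from each; accept when both components accept. Minimizing collapses redundant product states.
With 15 states:
          a    b    c  
>  q0     q1   q2   q0 
   q1     q3   q4   q1 
   q2     q4   q5   q2 
   q3     q0   q6   q3 
   q4     q6   q7   q4 
   q5     q7   q8   q5 
   q6     q2   q9   q6 
   q7     q9  q10   q7 
   q8    q10  q11   q8 
   q9     q5  q12   q9 
   q10   q12  q13  q10 
   q11   q13  q11  q11 
   q12    q8  q14  q12 
   q13   q14  q13  q13 
 * q14   q11  q14  q14 
(> = start, * = accepting)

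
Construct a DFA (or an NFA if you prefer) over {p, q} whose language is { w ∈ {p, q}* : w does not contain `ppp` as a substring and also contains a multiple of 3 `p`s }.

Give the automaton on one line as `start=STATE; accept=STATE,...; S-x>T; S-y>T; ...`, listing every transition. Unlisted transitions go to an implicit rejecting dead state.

Run two small machines in parallel and take their product. The first has 4 states tracking partial matches of the forbidden pattern `ppp`; the second has 3 states tracking the count of `p`s modulo 3. A product state is a pair (one from each), accepting exactly when both do.
12 states suffice.
       p  q 
>* A   B  A 
   B   C  D 
   C   E  F 
   D   G  D 
   E   H  E 
   F   I  F 
   G   J  F 
   H   K  H 
 * I   L  A 
 * J   H  A 
   K   E  K 
   L   K  D 
(> = start, * = accepting)

start=A; accept=A,I,J; A-p>B; A-q>A; B-p>C; B-q>D; C-p>E; C-q>F; D-p>G; D-q>D; E-p>H; E-q>E; F-p>I; F-q>F; G-p>J; G-q>F; H-p>K; H-q>H; I-p>L; I-q>A; J-p>H; J-q>A; K-p>E; K-q>K; L-p>K; L-q>D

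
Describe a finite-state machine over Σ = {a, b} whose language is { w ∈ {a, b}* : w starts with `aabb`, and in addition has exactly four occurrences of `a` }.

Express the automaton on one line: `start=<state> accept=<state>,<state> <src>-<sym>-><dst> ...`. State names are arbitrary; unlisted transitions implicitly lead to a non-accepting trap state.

start=q0 accept=q12 q0-a->q1 q0-b->q2 q1-a->q3 q1-b->q4 q2-a->q4 q2-b->q2 q3-a->q5 q3-b->q6 q4-a->q7 q4-b->q4 q5-a->q8 q5-b->q5 q6-a->q5 q6-b->q9 q7-a->q5 q7-b->q7 q8-a->q10 q8-b->q8 q9-a->q11 q9-b->q9 q10-a->q10 q10-b->q10 q11-a->q12 q11-b->q11 q12-a->q13 q12-b->q12 q13-a->q13 q13-b->q13

Run two small machines in parallel and take their product. One (6 states) tracks whether the input so far still matches the prefix `aabb`; the other (6 states) tracks the count of `a`s, saturating at 5. Each combined state is a pair, one component from each; accept when both components accept.
          a    b  
>  q0     q1   q2 
   q1     q3   q4 
   q2     q4   q2 
   q3     q5   q6 
   q4     q7   q4 
   q5     q8   q5 
   q6     q5   q9 
   q7     q5   q7 
   q8    q10   q8 
   q9    q11   q9 
   q10   q10  q10 
   q11   q12  q11 
 * q12   q13  q12 
   q13   q13  q13 
(> = start, * = accepting)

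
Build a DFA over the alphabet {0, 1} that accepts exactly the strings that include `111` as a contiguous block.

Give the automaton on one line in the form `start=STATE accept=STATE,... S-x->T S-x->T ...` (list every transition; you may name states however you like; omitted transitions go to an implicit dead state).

start=q0 accept=q3 q0-0->q0 q0-1->q1 q1-0->q0 q1-1->q2 q2-0->q0 q2-1->q3 q3-0->q3 q3-1->q3

States q0..q2 record the length of the longest prefix of `111` that matches the current input suffix. Reaching q3 means `111` has been seen, and we stay there forever. Accept from q3.
With 4 states:
        0   1  
>  q0   q0  q1 
   q1   q0  q2 
   q2   q0  q3 
 * q3   q3  q3 
(> = start, * = accepting)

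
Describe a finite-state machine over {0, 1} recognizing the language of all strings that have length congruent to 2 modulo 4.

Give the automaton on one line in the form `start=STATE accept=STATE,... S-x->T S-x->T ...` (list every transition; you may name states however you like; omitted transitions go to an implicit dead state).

start=A accept=C A-0->B A-1->B B-0->C B-1->C C-0->D C-1->D D-0->A D-1->A

Only the length mod 4 matters, so use a 4-cycle: from any state, every input symbol moves to the next state, wrapping D back to A. Mark C accepting.
4 states suffice.
       0  1 
>  A   B  B 
   B   C  C 
 * C   D  D 
   D   A  A 
(> = start, * = accepting)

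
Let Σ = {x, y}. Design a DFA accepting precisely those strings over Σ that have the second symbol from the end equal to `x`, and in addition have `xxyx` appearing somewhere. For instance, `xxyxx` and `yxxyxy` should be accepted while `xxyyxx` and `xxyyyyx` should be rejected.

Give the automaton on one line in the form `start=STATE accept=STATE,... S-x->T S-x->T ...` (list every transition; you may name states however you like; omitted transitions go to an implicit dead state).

start=q0 accept=q9,q10 q0-x->q1 q0-y->q2 q1-x->q3 q1-y->q4 q2-x->q5 q2-y->q6 q3-x->q3 q3-y->q7 q4-x->q5 q4-y->q6 q5-x->q3 q5-y->q4 q6-x->q5 q6-y->q6 q7-x->q8 q7-y->q6 q8-x->q9 q8-y->q10 q9-x->q9 q9-y->q10 q10-x->q8 q10-y->q11 q11-x->q8 q11-y->q11

Handle the two conditions separately and then intersect. One (7 states) tracks the last 2 symbols read; the other (5 states) tracks whether and how much of `xxyx` has been seen. Each combined state is a pair, one component from each; accept when both components accept.
12 states suffice.
          x    y  
>  q0     q1   q2 
   q1     q3   q4 
   q2     q5   q6 
   q3     q3   q7 
   q4     q5   q6 
   q5     q3   q4 
   q6     q5   q6 
   q7     q8   q6 
   q8     q9  q10 
 * q9     q9  q10 
 * q10    q8  q11 
   q11    q8  q11 
(> = start, * = accepting)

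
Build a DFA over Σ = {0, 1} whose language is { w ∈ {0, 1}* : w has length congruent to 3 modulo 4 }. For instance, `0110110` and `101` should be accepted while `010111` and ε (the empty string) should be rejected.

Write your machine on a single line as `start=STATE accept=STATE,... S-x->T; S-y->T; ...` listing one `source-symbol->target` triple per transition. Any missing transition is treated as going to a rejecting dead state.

start=q0; accept=q3; q0-0->q1; q0-1->q1; q1-0->q2; q1-1->q2; q2-0->q3; q2-1->q3; q3-0->q0; q3-1->q0

Only the length mod 4 matters, so use a 4-cycle: from any state, every input symbol moves to the next state, wrapping q3 back to q0. Mark q3 accepting.
        0   1  
>  q0   q1  q1 
   q1   q2  q2 
   q2   q3  q3 
 * q3   q0  q0 
(> = start, * = accepting)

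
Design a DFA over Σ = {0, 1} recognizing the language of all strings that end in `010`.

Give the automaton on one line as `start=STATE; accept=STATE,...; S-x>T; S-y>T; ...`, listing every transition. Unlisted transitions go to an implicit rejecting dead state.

start=q0; accept=q3; q0-0>q1; q0-1>q0; q1-0>q1; q1-1>q2; q2-0>q3; q2-1>q0; q3-0>q1; q3-1>q2

Remember how much of `010` the current input suffix matches. State q0 means no match yet; q1 means the last symbol is `0`; q2 means the last 2 symbols are `01`; q3 means the last 3 symbols are `010`. Only q3 accepts. On a mismatch, fall back to the longest proper suffix that is still a prefix of `010`.
4 states suffice.
        0   1  
>  q0   q1  q0 
   q1   q1  q2 
   q2   q3  q0 
 * q3   q1  q2 
(> = start, * = accepting)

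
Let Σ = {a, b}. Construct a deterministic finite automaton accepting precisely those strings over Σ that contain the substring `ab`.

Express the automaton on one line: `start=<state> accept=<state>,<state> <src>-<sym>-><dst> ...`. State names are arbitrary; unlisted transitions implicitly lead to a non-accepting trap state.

States q0..q1 record the length of the longest prefix of `ab` that matches the current input suffix. Reaching q2 means `ab` has been seen, and we stay there forever. Accept from q2.
A 3-state machine:
        a   b  
>  q0   q1  q0 
   q1   q1  q2 
 * q2   q2  q2 
(> = start, * = accepting)

start=q0 accept=q2 q0-a->q1 q0-b->q0 q1-a->q1 q1-b->q2 q2-a->q2 q2-b->q2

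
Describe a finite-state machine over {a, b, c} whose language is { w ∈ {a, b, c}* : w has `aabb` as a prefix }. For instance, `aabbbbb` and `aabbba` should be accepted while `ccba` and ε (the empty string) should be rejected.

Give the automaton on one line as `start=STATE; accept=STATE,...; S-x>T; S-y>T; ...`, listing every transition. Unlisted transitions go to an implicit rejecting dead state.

Check the first 4 symbols one by one: S0 through S3 record how many have matched `aabb` so far; any wrong symbol goes to the dead state S5. After all 4 match we enter the accepting sink S4.
        a   b   c  
>  S0   S1  S5  S5 
   S1   S2  S5  S5 
   S2   S5  S3  S5 
   S3   S5  S4  S5 
 * S4   S4  S4  S4 
   S5   S5  S5  S5 
(> = start, * = accepting)

start=S0; accept=S4; S0-a>S1; S0-b>S5; S0-c>S5; S1-a>S2; S1-b>S5; S1-c>S5; S2-a>S5; S2-b>S3; S2-c>S5; S3-a>S5; S3-b>S4; S3-c>S5; S4-a>S4; S4-b>S4; S4-c>S4; S5-a>S5; S5-b>S5; S5-c>S5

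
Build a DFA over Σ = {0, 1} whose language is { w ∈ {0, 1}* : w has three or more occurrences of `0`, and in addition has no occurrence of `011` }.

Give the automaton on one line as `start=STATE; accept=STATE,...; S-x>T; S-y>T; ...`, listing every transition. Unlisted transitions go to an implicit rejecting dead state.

start=S0; accept=S4,S7; S0-0>S1; S0-1>S0; S1-0>S2; S1-1>S3; S2-0>S4; S2-1>S5; S3-0>S2; S3-1>S6; S4-0>S4; S4-1>S7; S5-0>S4; S5-1>S6; S6-0>S6; S6-1>S6; S7-0>S4; S7-1>S6

Handle the two conditions separately and then intersect. One (5 states) tracks the count of `0`s, saturating at 4; the other (4 states) tracks partial matches of the forbidden pattern `011`. Each combined state is a pair, one component from each; accept when both components accept. Equivalent product states are then merged.
8 states suffice.
        0   1  
>  S0   S1  S0 
   S1   S2  S3 
   S2   S4  S5 
   S3   S2  S6 
 * S4   S4  S7 
   S5   S4  S6 
   S6   S6  S6 
 * S7   S4  S6 
(> = start, * = accepting)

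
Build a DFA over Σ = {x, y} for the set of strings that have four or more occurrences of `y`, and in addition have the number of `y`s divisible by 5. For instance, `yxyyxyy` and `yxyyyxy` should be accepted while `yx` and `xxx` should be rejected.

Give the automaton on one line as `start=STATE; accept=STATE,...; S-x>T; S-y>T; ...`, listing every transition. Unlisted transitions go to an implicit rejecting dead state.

start=q0; accept=q5; q0-x>q0; q0-y>q1; q1-x>q1; q1-y>q2; q2-x>q2; q2-y>q3; q3-x>q3; q3-y>q4; q4-x>q4; q4-y>q5; q5-x>q5; q5-y>q1

Handle the two conditions separately and then intersect. One (6 states) tracks the count of `y`s, saturating at 5; the other (5 states) tracks the count of `y`s modulo 5. Each combined state is a pair, one component from each; accept when both components accept. After merging equivalent states the machine shrinks.
With 6 states:
        x   y  
>  q0   q0  q1 
   q1   q1  q2 
   q2   q2  q3 
   q3   q3  q4 
   q4   q4  q5 
 * q5   q5  q1 
(> = start, * = accepting)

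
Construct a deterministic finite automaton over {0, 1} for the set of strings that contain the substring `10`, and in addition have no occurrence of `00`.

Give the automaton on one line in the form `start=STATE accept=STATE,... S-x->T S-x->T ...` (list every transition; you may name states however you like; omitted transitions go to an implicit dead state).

start=s0 accept=s4,s5 s0-0->s1 s0-1->s2 s1-0->s3 s1-1->s2 s2-0->s4 s2-1->s2 s3-0->s3 s3-1->s3 s4-0->s3 s4-1->s5 s5-0->s4 s5-1->s5

Run two small machines in parallel and take their product. One (3 states) tracks whether and how much of `10` has been seen; the other (3 states) tracks partial matches of the forbidden pattern `00`. Each combined state is a pair, one component from each; accept when both components accept. Minimizing collapses redundant product states.
        0   1  
>  s0   s1  s2 
   s1   s3  s2 
   s2   s4  s2 
   s3   s3  s3 
 * s4   s3  s5 
 * s5   s4  s5 
(> = start, * = accepting)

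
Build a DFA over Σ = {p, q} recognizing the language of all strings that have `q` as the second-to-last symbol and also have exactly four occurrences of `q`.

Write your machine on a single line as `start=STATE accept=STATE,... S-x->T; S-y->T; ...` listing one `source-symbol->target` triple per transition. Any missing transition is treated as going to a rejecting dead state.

start=S0; accept=S5,S7; S0-p->S0; S0-q->S1; S1-p->S1; S1-q->S2; S2-p->S2; S2-q->S3; S3-p->S4; S3-q->S5; S4-p->S4; S4-q->S6; S5-p->S7; S5-q->S8; S6-p->S7; S6-q->S8; S7-p->S8; S7-q->S8; S8-p->S8; S8-q->S8

Build one automaton per condition and run them in lockstep. The first has 7 states tracking the last 2 symbols read; the second has 6 states tracking the count of `q`s, saturating at 5. A product state is a pair (one from each), accepting exactly when both do. Equivalent product states are then merged.
        p   q  
>  S0   S0  S1 
   S1   S1  S2 
   S2   S2  S3 
   S3   S4  S5 
   S4   S4  S6 
 * S5   S7  S8 
   S6   S7  S8 
 * S7   S8  S8 
   S8   S8  S8 
(> = start, * = accepting)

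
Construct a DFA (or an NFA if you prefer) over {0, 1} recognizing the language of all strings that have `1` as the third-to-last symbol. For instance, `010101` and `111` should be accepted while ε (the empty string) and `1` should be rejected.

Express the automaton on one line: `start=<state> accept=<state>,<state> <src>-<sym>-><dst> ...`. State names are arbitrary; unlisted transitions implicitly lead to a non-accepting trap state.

start=q0 accept=q11,q12,q13,q14 q0-0->q1 q0-1->q2 q1-0->q3 q1-1->q4 q2-0->q5 q2-1->q6 q3-0->q7 q3-1->q8 q4-0->q9 q4-1->q10 q5-0->q11 q5-1->q12 q6-0->q13 q6-1->q14 q7-0->q7 q7-1->q8 q8-0->q9 q8-1->q10 q9-0->q11 q9-1->q12 q10-0->q13 q10-1->q14 q11-0->q7 q11-1->q8 q12-0->q9 q12-1->q10 q13-0->q11 q13-1->q12 q14-0->q13 q14-1->q14

Because acceptance depends on a position counted from the end, the machine has to buffer the most recent 3 symbols. Make each state the string of the last up-to-3 symbols read; on input `x` shift the window left and append `x`. Accept when the buffered window has length 3 and begins with `1`.
With 15 states:
          0    1  
>  q0     q1   q2 
   q1     q3   q4 
   q2     q5   q6 
   q3     q7   q8 
   q4     q9  q10 
   q5    q11  q12 
   q6    q13  q14 
   q7     q7   q8 
   q8     q9  q10 
   q9    q11  q12 
   q10   q13  q14 
 * q11    q7   q8 
 * q12    q9  q10 
 * q13   q11  q12 
 * q14   q13  q14 
(> = start, * = accepting)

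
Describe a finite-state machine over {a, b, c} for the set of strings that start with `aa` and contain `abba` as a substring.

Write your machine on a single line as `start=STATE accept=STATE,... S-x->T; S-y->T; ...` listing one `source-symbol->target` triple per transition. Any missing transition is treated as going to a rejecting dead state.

Handle the two conditions separately and then intersect. The first has 4 states tracking whether the input so far still matches the prefix `aa`; the second has 5 states tracking whether and how much of `abba` has been seen. A product state is a pair (one from each), accepting exactly when both do. Equivalent product states are then merged.
An 8-state machine:
        a   b   c  
>  s0   s1  s2  s2 
   s1   s3  s2  s2 
   s2   s2  s2  s2 
   s3   s3  s4  s5 
   s4   s3  s6  s5 
   s5   s3  s5  s5 
   s6   s7  s5  s5 
 * s7   s7  s7  s7 
(> = start, * = accepting)

start=s0; accept=s7; s0-a->s1; s0-b->s2; s0-c->s2; s1-a->s3; s1-b->s2; s1-c->s2; s2-a->s2; s2-b->s2; s2-c->s2; s3-a->s3; s3-b->s4; s3-c->s5; s4-a->s3; s4-b->s6; s4-c->s5; s5-a->s3; s5-b->s5; s5-c->s5; s6-a->s7; s6-b->s5; s6-c->s5; s7-a->s7; s7-b->s7; s7-c->s7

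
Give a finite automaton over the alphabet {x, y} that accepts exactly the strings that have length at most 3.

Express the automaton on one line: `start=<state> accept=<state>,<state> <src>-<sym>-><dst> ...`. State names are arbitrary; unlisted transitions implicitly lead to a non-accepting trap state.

We only need to distinguish lengths 0, 1, …, 3, and '>3'. Chain s0 → s1 → s2 → s3 → s4 on every symbol, with s4 looping. Accepting states: {s0, s1, s2, s3}.
        x   y  
>* s0   s1  s1 
 * s1   s2  s2 
 * s2   s3  s3 
 * s3   s4  s4 
   s4   s4  s4 
(> = start, * = accepting)

start=s0 accept=s0,s1,s2,s3 s0-x->s1 s0-y->s1 s1-x->s2 s1-y->s2 s2-x->s3 s2-y->s3 s3-x->s4 s3-y->s4 s4-x->s4 s4-y->s4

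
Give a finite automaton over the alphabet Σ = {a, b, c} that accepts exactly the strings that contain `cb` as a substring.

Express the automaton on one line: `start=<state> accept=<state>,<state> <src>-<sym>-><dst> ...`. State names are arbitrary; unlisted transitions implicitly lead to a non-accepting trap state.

States q0..q1 record the length of the longest prefix of `cb` that matches the current input suffix. Reaching q2 means `cb` has been seen, and we stay there forever. Accept from q2.
        a   b   c  
>  q0   q0  q0  q1 
   q1   q0  q2  q1 
 * q2   q2  q2  q2 
(> = start, * = accepting)

start=q0 accept=q2 q0-a->q0 q0-b->q0 q0-c->q1 q1-a->q0 q1-b->q2 q1-c->q1 q2-a->q2 q2-b->q2 q2-c->q2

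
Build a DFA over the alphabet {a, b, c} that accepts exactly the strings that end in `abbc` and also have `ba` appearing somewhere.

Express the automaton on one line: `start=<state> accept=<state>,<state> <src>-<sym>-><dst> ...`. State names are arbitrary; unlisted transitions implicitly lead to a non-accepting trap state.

Run two small machines in parallel and take their product. One (5 states) tracks how much of the suffix `abbc` has currently been matched; the other (3 states) tracks whether and how much of `ba` has been seen. Each combined state is a pair, one component from each; accept when both components accept. Equivalent product states are then merged.
7 states suffice.
        a   b   c  
>  q0   q0  q1  q0 
   q1   q2  q1  q0 
   q2   q2  q3  q4 
   q3   q2  q5  q4 
   q4   q2  q4  q4 
   q5   q2  q4  q6 
 * q6   q2  q4  q4 
(> = start, * = accepting)

start=q0 accept=q6 q0-a->q0 q0-b->q1 q0-c->q0 q1-a->q2 q1-b->q1 q1-c->q0 q2-a->q2 q2-b->q3 q2-c->q4 q3-a->q2 q3-b->q5 q3-c->q4 q4-a->q2 q4-b->q4 q4-c->q4 q5-a->q2 q5-b->q4 q5-c->q6 q6-a->q2 q6-b->q4 q6-c->q4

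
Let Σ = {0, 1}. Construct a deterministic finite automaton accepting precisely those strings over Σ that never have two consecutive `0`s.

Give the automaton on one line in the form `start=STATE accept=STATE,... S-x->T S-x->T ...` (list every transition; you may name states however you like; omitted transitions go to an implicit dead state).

start=s0 accept=s0,s1 s0-0->s1 s0-1->s0 s1-0->s2 s1-1->s0 s2-0->s2 s2-1->s2

This is the complement of 'contains `00`'. Use the same substring-matching states — s0 through s2 holding how much of `00` has just been matched — but flip the accepting set: everything except the trap s2 accepts.
With 3 states:
        0   1  
>* s0   s1  s0 
 * s1   s2  s0 
   s2   s2  s2 
(> = start, * = accepting)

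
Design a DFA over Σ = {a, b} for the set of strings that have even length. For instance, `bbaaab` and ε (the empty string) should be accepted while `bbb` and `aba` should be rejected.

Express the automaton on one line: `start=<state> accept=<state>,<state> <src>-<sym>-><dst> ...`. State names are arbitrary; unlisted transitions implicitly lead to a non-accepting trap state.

start=q0 accept=q0 q0-a->q1 q0-b->q1 q1-a->q0 q1-b->q0

Only the length mod 2 matters, so use a 2-cycle: from any state, every input symbol moves to the next state, wrapping q1 back to q0. Mark q0 accepting.
With 2 states:
        a   b  
>* q0   q1  q1 
   q1   q0  q0 
(> = start, * = accepting)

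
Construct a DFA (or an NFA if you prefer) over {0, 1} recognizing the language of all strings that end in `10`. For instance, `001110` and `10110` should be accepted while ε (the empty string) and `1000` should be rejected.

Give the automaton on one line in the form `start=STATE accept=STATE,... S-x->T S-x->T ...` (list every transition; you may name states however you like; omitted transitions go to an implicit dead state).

Let each state record the length of the longest suffix of the input read so far that is also a prefix of `10`. q1 means the last symbol is `1`; q2 means the last 2 symbols are `10`. Accept only at q2, where the string currently ends in `10`.
        0   1  
>  q0   q0  q1 
   q1   q2  q1 
 * q2   q0  q1 
(> = start, * = accepting)

start=q0 accept=q2 q0-0->q0 q0-1->q1 q1-0->q2 q1-1->q1 q2-0->q0 q2-1->q1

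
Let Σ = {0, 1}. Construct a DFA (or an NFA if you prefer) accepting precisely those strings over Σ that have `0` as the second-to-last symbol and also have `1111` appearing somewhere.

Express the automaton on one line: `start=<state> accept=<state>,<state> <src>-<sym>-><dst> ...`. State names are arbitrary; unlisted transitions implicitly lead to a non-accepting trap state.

Build one automaton per condition and run them in lockstep. One (7 states) tracks the last 2 symbols read; the other (5 states) tracks whether and how much of `1111` has been seen. Each combined state is a pair, one component from each; accept when both components accept. Equivalent product states are then merged.
An 8-state machine:
       0  1 
>  A   A  B 
   B   A  C 
   C   A  D 
   D   A  E 
   E   F  E 
   F   G  H 
 * G   G  H 
 * H   F  E 
(> = start, * = accepting)

start=A accept=G,H A-0->A A-1->B B-0->A B-1->C C-0->A C-1->D D-0->A D-1->E E-0->F E-1->E F-0->G F-1->H G-0->G G-1->H H-0->F H-1->E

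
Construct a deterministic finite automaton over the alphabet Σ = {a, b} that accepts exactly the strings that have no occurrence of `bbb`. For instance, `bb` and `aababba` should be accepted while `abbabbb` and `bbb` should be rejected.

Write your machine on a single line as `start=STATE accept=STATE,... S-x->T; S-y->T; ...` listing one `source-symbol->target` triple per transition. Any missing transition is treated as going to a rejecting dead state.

This is the complement of 'contains `bbb`'. Use the same substring-matching states — s0 through s3 holding how much of `bbb` has just been matched — but flip the accepting set: everything except the trap s3 accepts.
        a   b  
>* s0   s0  s1 
 * s1   s0  s2 
 * s2   s0  s3 
   s3   s3  s3 
(> = start, * = accepting)

start=s0; accept=s0,s1,s2; s0-a->s0; s0-b->s1; s1-a->s0; s1-b->s2; s2-a->s0; s2-b->s3; s3-a->s3; s3-b->s3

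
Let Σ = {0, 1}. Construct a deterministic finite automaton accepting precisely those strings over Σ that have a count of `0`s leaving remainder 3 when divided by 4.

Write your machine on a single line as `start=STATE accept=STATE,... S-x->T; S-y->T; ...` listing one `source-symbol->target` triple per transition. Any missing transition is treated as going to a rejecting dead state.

The only thing that matters is how many `0`s have appeared, reduced mod 4. Use one state per residue: q0 for 0, …, q3 for 3. Reading `0` moves to the next residue; anything else stays put. q3 is accepting.
4 states suffice.
        0   1  
>  q0   q1  q0 
   q1   q2  q1 
   q2   q3  q2 
 * q3   q0  q3 
(> = start, * = accepting)

start=q0; accept=q3; q0-0->q1; q0-1->q0; q1-0->q2; q1-1->q1; q2-0->q3; q2-1->q2; q3-0->q0; q3-1->q3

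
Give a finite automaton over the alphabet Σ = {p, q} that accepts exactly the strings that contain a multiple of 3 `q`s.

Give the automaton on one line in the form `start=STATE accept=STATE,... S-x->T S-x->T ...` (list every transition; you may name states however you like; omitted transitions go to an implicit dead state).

start=A accept=A A-p->A A-q->B B-p->B B-q->C C-p->C C-q->A

Keep the running count of `q`s modulo 3: each `q` advances along the cycle A → B → C → A while other symbols loop. Accept at A.
With 3 states:
       p  q 
>* A   A  B 
   B   B  C 
   C   C  A 
(> = start, * = accepting)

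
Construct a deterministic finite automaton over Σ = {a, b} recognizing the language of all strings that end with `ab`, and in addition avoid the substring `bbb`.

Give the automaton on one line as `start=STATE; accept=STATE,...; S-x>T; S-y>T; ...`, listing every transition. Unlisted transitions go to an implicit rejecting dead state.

start=S0; accept=S3; S0-a>S1; S0-b>S2; S1-a>S1; S1-b>S3; S2-a>S1; S2-b>S4; S3-a>S1; S3-b>S4; S4-a>S1; S4-b>S5; S5-a>S6; S5-b>S5; S6-a>S6; S6-b>S7; S7-a>S6; S7-b>S5

Run two small machines in parallel and take their product. One (3 states) tracks how much of the suffix `ab` has currently been matched; the other (4 states) tracks partial matches of the forbidden pattern `bbb`. Each combined state is a pair, one component from each; accept when both components accept.
With 8 states:
        a   b  
>  S0   S1  S2 
   S1   S1  S3 
   S2   S1  S4 
 * S3   S1  S4 
   S4   S1  S5 
   S5   S6  S5 
   S6   S6  S7 
   S7   S6  S5 
(> = start, * = accepting)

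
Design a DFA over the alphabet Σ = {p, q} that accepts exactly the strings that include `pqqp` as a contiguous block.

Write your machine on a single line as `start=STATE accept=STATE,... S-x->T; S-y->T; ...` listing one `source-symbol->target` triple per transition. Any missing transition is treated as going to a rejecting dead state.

start=s0; accept=s4; s0-p->s1; s0-q->s0; s1-p->s1; s1-q->s2; s2-p->s1; s2-q->s3; s3-p->s4; s3-q->s0; s4-p->s4; s4-q->s4

States s0..s3 record the length of the longest prefix of `pqqp` that matches the current input suffix. Reaching s4 means `pqqp` has been seen, and we stay there forever. Accept from s4.
With 5 states:
        p   q  
>  s0   s1  s0 
   s1   s1  s2 
   s2   s1  s3 
   s3   s4  s0 
 * s4   s4  s4 
(> = start, * = accepting)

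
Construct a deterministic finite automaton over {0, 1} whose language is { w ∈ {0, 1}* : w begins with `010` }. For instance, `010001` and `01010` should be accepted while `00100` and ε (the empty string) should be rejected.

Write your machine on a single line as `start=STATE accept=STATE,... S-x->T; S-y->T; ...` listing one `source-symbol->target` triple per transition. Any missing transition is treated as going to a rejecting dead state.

start=S0; accept=S3; S0-0->S1; S0-1->S4; S1-0->S4; S1-1->S2; S2-0->S3; S2-1->S4; S3-0->S3; S3-1->S3; S4-0->S4; S4-1->S4

Walk along `010` while the input agrees: from S0 take `0` to S1, and so on. Any deviation drops to the rejecting sink S4. Once S3 is reached the prefix is confirmed and every continuation is accepted.
        0   1  
>  S0   S1  S4 
   S1   S4  S2 
   S2   S3  S4 
 * S3   S3  S3 
   S4   S4  S4 
(> = start, * = accepting)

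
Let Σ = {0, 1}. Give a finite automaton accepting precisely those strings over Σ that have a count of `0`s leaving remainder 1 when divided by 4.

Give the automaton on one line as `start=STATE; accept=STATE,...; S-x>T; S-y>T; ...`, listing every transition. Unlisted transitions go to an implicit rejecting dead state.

Keep the running count of `0`s modulo 4: each `0` advances along the cycle A → B → C → D → A while other symbols loop. Accept at B.
       0  1 
>  A   B  A 
 * B   C  B 
   C   D  C 
   D   A  D 
(> = start, * = accepting)

start=A; accept=B; A-0>B; A-1>A; B-0>C; B-1>B; C-0>D; C-1>C; D-0>A; D-1>D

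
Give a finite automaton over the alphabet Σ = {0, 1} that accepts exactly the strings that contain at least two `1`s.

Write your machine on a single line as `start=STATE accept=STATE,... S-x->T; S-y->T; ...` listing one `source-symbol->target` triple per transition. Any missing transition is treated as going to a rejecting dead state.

Only the number of `1`s matters, and only up to 3. Make a chain S0 → S1 → S2 → S3 advanced by each `1` (with S3 absorbing); every other symbol self-loops. The accepting set is {S2, S3}.
A 4-state machine:
        0   1  
>  S0   S0  S1 
   S1   S1  S2 
 * S2   S2  S3 
 * S3   S3  S3 
(> = start, * = accepting)

start=S0; accept=S2,S3; S0-0->S0; S0-1->S1; S1-0->S1; S1-1->S2; S2-0->S2; S2-1->S3; S3-0->S3; S3-1->S3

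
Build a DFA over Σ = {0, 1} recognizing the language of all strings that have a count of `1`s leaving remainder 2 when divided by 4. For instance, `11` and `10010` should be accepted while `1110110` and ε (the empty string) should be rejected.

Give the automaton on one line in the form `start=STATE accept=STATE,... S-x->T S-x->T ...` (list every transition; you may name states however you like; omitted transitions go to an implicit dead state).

The only thing that matters is how many `1`s have appeared, reduced mod 4. Use one state per residue: A for 0, …, D for 3. Reading `1` moves to the next residue; anything else stays put. C is accepting.
With 4 states:
       0  1 
>  A   A  B 
   B   B  C 
 * C   C  D 
   D   D  A 
(> = start, * = accepting)

start=A accept=C A-0->A A-1->B B-0->B B-1->C C-0->C C-1->D D-0->D D-1->A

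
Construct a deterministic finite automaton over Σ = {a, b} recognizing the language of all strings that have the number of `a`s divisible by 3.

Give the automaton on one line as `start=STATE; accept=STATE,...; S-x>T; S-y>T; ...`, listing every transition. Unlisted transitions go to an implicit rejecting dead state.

The only thing that matters is how many `a`s have appeared, reduced mod 3. Use one state per residue: q0 for 0, …, q2 for 2. Reading `a` moves to the next residue; anything else stays put. q0 is accepting.
With 3 states:
        a   b  
>* q0   q1  q0 
   q1   q2  q1 
   q2   q0  q2 
(> = start, * = accepting)

start=q0; accept=q0; q0-a>q1; q0-b>q0; q1-a>q2; q1-b>q1; q2-a>q0; q2-b>q2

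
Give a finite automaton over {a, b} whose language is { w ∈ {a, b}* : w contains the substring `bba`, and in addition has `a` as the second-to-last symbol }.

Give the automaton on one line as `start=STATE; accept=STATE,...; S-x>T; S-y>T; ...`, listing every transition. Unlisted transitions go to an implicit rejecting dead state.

Handle the two conditions separately and then intersect. The first has 4 states tracking whether and how much of `bba` has been seen; the second has 7 states tracking the last 2 symbols read. A product state is a pair (one from each), accepting exactly when both do. Minimizing collapses redundant product states.
A 6-state machine:
        a   b  
>  S0   S0  S1 
   S1   S0  S2 
   S2   S3  S2 
   S3   S4  S5 
 * S4   S4  S5 
 * S5   S3  S2 
(> = start, * = accepting)

start=S0; accept=S4,S5; S0-a>S0; S0-b>S1; S1-a>S0; S1-b>S2; S2-a>S3; S2-b>S2; S3-a>S4; S3-b>S5; S4-a>S4; S4-b>S5; S5-a>S3; S5-b>S2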